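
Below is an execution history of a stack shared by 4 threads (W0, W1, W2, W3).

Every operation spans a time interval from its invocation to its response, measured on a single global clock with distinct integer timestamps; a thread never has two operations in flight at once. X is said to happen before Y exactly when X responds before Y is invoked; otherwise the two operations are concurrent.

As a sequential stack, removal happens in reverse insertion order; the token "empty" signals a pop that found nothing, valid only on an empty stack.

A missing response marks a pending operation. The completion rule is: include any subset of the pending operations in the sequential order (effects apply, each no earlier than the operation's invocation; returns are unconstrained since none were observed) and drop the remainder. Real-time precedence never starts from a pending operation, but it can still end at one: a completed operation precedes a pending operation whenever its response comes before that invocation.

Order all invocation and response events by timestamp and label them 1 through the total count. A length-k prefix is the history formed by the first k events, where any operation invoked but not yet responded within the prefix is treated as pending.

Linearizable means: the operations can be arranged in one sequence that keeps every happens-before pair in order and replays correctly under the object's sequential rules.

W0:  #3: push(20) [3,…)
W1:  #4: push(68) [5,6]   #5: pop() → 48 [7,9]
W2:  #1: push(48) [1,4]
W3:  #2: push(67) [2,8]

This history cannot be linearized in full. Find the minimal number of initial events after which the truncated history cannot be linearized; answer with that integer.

one valid order for events 1..8 is #1, #2, #3, #4:
step 1: #1 push(48) — stack <48>
step 2: #2 push(67) — stack <48,67>
step 3: #3 push(20) (pending, included) — stack <48,67,20>
step 4: #4 push(68) — stack <48,67,20,68>
adding event 9 (#5 responds at 9) leaves no legal real-time order
including or dropping the 1 pending operation (#3) in any combination fails
for example #1, #2, #4, #5 (pending dropped) fails at step 4: #5 pop() → 48 is not legal there
for example #1, #4, #2, #5 (pending dropped) fails at step 4: #5 pop() → 48 is not legal there

9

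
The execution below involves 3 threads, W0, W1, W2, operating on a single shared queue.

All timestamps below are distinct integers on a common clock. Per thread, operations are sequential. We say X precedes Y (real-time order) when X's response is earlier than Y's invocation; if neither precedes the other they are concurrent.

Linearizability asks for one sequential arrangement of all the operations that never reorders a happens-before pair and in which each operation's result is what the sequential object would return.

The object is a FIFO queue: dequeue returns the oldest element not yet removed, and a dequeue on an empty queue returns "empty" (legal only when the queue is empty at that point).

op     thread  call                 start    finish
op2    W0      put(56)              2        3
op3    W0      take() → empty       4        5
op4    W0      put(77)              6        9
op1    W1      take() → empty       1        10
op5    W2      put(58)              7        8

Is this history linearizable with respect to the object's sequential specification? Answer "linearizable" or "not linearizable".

through event 9 a valid linearization exists; event 10 (op1 responding at time 10) ends that
checked exhaustively: 10 real-time-consistent orders of 5 completed operations, zero legal queue replays
sample order op1, op2, op3, op4, op5 stalls at step 3 — op3 take() → empty has no legal effect
sample order op1, op2, op3, op5, op4 stalls at step 3 — op3 take() → empty has no legal effect

not linearizable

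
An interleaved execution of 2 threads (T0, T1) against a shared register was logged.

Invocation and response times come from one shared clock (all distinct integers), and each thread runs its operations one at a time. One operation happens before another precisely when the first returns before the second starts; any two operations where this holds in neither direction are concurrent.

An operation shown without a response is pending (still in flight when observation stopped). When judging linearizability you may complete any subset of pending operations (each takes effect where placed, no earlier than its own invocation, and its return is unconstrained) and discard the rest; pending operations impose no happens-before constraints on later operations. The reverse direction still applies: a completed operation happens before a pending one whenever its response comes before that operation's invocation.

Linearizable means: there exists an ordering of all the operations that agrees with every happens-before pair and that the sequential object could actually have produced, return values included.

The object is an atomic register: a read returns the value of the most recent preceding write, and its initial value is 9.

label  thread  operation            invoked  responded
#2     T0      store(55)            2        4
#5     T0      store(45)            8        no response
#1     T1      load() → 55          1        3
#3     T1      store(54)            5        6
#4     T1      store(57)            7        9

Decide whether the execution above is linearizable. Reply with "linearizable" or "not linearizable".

a witness: #2, #1, #3, #4
1. #2 store(55), leaving value 55
2. #1 load() → 55, leaving value 55
3. #3 store(54), leaving value 54
4. #4 store(57), leaving value 57

linearizable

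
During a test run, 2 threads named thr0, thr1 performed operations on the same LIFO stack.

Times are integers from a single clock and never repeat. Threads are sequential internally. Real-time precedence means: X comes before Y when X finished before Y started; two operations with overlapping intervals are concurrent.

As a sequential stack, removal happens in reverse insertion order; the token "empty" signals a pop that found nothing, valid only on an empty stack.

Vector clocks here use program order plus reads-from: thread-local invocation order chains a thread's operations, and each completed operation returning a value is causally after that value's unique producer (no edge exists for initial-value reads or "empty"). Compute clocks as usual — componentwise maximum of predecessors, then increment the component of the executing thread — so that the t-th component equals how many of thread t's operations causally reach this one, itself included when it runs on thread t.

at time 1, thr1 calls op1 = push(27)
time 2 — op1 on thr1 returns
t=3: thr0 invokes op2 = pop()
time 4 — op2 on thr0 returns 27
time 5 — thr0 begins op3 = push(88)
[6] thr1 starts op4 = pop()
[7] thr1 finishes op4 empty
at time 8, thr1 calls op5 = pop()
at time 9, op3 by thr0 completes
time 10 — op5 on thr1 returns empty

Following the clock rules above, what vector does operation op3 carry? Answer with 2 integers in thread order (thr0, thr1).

(2, 1)

op1, invoked 1, has no incoming edges; only thr1's bump applies → (0, 1)
op4 (invocation 6): componentwise max over VC(op1)=(0, 1), +1 at thr1, giving (0, 2)
op2 (invocation 3): componentwise max over VC(op1)=(0, 1), +1 at thr0, giving (1, 1)
op5 (invocation 8): componentwise max over VC(op4)=(0, 2), +1 at thr1, giving (0, 3)
op3 (invocation 5): componentwise max over VC(op2)=(1, 1), +1 at thr0, giving (2, 1)
target: VC(op3) = (2, 1)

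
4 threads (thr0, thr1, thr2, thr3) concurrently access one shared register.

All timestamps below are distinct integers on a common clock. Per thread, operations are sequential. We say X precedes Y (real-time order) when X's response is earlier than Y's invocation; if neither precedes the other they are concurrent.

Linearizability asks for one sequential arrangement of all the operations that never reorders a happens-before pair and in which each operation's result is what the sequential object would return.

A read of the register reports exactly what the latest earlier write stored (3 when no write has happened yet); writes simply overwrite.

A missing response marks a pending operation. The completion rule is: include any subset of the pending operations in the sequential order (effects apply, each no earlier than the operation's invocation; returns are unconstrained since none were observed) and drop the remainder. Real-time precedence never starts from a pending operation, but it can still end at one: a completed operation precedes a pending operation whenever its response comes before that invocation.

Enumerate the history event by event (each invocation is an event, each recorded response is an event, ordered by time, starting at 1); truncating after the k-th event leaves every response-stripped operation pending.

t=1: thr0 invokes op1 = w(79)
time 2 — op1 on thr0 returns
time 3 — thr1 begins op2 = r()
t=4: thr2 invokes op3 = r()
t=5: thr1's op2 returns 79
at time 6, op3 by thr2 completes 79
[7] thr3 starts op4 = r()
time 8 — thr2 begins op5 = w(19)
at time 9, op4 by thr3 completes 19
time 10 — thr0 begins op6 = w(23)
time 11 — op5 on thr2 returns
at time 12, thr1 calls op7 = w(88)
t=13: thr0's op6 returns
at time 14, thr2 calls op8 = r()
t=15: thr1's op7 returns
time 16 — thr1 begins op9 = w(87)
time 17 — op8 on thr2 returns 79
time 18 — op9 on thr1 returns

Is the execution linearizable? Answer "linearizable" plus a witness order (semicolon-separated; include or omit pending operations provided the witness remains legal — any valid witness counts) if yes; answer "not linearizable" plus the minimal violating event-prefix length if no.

not linearizable — minimal violating prefix: 17 events

already the first 17 events (up to op8's response at time 17) admit no linearization; the first 16 still do
checked exhaustively: 16 real-time-consistent orders of 8 completed operations, zero legal register replays
completion choices over the 1 pending operation (op9) were checked; none helps
one such order, op1, op2, op3, op4, op5, op6, op7, op8 (pending dropped), breaks at step 4 where op4 r() → 19 is illegal
one such order, op1, op2, op3, op4, op5, op6, op8, op7 (pending dropped), breaks at step 4 where op4 r() → 19 is illegal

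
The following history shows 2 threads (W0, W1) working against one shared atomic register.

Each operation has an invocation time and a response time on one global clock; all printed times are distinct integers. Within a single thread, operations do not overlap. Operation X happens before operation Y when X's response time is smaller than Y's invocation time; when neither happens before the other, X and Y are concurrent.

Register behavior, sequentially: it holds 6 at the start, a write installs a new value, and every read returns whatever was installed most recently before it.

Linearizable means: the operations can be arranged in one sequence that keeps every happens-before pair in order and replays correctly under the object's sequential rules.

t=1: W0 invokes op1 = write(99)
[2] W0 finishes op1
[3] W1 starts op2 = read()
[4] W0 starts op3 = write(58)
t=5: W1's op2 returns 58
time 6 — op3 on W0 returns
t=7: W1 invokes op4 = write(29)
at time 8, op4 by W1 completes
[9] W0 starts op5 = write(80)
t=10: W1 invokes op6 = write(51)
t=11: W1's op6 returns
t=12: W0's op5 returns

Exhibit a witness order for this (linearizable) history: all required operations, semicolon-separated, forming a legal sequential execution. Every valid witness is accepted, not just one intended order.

after step 1 (op1 write(99)): value 99
after step 2 (op3 write(58)): value 58
after step 3 (op2 read() → 58): value 58
after step 4 (op4 write(29)): value 29
after step 5 (op5 write(80)): value 80
after step 6 (op6 write(51)): value 51

op1; op3; op2; op4; op5; op6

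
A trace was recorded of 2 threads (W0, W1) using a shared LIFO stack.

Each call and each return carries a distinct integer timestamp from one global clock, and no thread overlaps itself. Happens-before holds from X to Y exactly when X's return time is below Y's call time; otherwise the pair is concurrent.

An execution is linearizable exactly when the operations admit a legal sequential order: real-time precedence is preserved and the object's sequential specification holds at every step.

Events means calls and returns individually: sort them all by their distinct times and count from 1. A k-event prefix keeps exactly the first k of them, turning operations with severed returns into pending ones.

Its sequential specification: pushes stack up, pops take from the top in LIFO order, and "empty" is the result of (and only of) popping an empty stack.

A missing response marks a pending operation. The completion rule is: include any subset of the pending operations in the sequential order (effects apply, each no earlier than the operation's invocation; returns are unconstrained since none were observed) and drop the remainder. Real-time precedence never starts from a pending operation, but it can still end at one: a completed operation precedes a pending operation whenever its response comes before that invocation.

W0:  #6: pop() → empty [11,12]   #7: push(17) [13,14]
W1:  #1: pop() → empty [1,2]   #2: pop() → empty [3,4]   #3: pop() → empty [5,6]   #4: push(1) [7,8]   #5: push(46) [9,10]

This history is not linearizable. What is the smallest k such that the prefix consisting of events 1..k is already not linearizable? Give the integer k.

one valid order for events 1..11 is #1, #2, #3, #4, #5:
step 1: #1 pop() → empty — stack <>
step 2: #2 pop() → empty — stack <>
step 3: #3 pop() → empty — stack <>
step 4: #4 push(1) — stack <1>
step 5: #5 push(46) — stack <1,46>
once event 12 joins (#6's response, time 12), exhaustive search finds no witness
sample order #1, #2, #3, #4, #5, #6 stalls at step 6 — #6 pop() → empty has no legal effect

12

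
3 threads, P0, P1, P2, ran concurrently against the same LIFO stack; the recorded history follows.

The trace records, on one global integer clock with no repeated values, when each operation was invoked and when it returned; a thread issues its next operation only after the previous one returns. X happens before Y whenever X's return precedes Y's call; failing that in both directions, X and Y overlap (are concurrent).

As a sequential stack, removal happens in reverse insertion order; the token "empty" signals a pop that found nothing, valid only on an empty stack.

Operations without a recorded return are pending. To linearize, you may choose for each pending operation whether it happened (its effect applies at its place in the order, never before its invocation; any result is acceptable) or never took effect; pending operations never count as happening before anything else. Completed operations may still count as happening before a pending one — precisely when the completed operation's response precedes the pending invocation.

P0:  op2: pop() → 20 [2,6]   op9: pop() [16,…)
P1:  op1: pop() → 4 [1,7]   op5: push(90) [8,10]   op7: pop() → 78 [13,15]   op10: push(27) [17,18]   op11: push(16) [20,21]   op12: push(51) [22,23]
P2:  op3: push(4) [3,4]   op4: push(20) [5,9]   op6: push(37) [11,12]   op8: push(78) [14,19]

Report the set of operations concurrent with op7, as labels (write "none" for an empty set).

op7 runs from 13 to 15; window-overlapping ops are concurrent
op1 [1,7]: before
op2 [2,6]: before
op3 [3,4]: before
op4 [5,9]: before
op5 [8,10]: before
op6 [11,12]: before
op8 [14,19]: concurrent
op9 [16,…): after
op10 [17,18]: after
op11 [20,21]: after
op12 [22,23]: after

op8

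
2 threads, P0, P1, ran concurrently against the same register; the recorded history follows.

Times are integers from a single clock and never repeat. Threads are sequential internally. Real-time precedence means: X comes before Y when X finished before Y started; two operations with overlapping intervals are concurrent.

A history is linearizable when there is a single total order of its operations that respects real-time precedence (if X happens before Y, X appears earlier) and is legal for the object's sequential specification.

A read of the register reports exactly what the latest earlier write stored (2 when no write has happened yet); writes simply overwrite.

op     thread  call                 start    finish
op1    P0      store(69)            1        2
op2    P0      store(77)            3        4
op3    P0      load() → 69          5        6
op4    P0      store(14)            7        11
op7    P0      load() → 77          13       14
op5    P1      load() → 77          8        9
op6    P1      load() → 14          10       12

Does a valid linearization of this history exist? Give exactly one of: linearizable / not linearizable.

not linearizable

prefix check: 1..5 passes, 1..6 fails once op3's time-6 response joins
the completed operations (3 total) allow one real-time order; the register replay rejects it
one such order, op1, op2, op3, breaks at step 3 where op3 load() → 69 is illegal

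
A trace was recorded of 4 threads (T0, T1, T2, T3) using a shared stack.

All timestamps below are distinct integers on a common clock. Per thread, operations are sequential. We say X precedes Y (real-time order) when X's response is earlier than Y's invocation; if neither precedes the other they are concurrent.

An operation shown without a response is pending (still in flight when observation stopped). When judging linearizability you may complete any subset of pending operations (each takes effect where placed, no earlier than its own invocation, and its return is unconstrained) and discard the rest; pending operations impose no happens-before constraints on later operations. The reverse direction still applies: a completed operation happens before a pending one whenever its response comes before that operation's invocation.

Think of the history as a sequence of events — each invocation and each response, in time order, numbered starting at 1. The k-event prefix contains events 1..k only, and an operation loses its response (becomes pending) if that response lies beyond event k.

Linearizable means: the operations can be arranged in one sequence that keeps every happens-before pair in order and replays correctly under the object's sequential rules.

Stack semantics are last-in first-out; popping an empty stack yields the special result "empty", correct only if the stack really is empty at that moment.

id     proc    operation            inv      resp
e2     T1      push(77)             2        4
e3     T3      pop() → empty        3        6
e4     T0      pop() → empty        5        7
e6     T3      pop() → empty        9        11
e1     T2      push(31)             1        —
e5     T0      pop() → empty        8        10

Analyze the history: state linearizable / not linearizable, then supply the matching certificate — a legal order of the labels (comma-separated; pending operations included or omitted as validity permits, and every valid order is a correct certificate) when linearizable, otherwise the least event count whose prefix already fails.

not linearizable — minimal violating prefix: 7 events

prefix check: 1..6 passes, 1..7 fails once e4's time-7 response joins
real-time-consistent orders of the 3 completed operations: 3 — all fail the stack replay
no escape via the 1 pending operation (e1): every completion choice fails
for example e2, e3, e4 (pending dropped) fails at step 2: e3 pop() → empty is not legal there
for example e2, e4, e3 (pending dropped) fails at step 2: e4 pop() → empty is not legal there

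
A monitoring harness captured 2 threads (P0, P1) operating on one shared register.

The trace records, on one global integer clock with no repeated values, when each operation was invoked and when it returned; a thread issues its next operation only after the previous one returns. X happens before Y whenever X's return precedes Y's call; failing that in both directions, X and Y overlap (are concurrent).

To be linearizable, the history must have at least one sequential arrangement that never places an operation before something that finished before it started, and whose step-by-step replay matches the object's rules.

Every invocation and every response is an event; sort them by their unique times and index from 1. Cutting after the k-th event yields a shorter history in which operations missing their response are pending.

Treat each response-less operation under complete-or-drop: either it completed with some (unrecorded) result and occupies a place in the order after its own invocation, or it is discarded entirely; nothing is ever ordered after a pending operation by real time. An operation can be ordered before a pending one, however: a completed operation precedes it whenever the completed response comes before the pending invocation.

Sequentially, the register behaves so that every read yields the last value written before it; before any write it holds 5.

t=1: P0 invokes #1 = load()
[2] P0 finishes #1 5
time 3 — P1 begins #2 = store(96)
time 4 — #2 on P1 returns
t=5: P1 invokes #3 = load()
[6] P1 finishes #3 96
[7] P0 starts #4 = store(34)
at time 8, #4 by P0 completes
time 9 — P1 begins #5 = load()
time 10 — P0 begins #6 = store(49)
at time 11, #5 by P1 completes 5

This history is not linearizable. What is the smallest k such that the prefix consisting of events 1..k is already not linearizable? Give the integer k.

one valid order for events 1..10 is #1, #2, #3, #4:
1. #1 load() → 5, leaving value 5
2. #2 store(96), leaving value 96
3. #3 load() → 96, leaving value 96
4. #4 store(34), leaving value 34
include event 11 — #5 responding at 11 — and every candidate order breaks
including or dropping the 1 pending operation (#6) in any combination fails
one such order, #1, #2, #3, #4, #5 (pending dropped), breaks at step 5 where #5 load() → 5 is illegal

11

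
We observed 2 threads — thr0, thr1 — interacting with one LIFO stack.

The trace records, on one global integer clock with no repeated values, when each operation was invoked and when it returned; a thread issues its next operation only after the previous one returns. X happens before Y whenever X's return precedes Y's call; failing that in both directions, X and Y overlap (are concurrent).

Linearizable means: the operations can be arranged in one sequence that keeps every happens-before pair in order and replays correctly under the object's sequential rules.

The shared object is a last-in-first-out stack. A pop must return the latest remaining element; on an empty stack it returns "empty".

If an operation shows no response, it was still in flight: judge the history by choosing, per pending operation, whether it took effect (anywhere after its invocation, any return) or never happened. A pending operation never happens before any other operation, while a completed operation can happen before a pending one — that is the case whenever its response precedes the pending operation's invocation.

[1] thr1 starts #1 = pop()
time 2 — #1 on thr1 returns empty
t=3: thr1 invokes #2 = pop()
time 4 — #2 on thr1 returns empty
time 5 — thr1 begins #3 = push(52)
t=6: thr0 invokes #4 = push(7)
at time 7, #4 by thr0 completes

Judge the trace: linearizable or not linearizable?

linearizable

one valid linearization: #1, #2, #3, #4
step 1: #1 pop() → empty — stack <>
step 2: #2 pop() → empty — stack <>
step 3: #3 push(52) (pending, included) — stack <52>
step 4: #4 push(7) — stack <52,7>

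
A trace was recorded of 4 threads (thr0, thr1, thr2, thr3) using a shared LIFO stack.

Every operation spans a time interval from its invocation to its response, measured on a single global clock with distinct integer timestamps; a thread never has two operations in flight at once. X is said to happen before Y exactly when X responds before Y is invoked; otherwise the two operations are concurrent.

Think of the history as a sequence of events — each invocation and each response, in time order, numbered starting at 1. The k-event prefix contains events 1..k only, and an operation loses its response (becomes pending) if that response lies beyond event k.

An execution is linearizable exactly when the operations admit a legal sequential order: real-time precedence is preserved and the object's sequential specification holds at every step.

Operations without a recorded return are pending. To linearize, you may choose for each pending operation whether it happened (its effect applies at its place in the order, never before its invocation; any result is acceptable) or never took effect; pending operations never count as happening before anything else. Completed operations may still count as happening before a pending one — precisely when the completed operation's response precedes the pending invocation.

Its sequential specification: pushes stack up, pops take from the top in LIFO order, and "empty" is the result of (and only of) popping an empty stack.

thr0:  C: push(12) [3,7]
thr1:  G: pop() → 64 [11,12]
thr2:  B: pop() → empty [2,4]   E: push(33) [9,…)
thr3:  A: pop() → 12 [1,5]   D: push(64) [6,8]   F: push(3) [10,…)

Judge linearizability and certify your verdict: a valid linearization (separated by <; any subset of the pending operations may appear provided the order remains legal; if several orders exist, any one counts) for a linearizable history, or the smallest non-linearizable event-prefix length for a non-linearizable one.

linearizable — witness: B < C < A < D < G

1. B pop() → empty, leaving stack <>
2. C push(12), leaving stack <12>
3. A pop() → 12, leaving stack <>
4. D push(64), leaving stack <64>
5. G pop() → 64, leaving stack <>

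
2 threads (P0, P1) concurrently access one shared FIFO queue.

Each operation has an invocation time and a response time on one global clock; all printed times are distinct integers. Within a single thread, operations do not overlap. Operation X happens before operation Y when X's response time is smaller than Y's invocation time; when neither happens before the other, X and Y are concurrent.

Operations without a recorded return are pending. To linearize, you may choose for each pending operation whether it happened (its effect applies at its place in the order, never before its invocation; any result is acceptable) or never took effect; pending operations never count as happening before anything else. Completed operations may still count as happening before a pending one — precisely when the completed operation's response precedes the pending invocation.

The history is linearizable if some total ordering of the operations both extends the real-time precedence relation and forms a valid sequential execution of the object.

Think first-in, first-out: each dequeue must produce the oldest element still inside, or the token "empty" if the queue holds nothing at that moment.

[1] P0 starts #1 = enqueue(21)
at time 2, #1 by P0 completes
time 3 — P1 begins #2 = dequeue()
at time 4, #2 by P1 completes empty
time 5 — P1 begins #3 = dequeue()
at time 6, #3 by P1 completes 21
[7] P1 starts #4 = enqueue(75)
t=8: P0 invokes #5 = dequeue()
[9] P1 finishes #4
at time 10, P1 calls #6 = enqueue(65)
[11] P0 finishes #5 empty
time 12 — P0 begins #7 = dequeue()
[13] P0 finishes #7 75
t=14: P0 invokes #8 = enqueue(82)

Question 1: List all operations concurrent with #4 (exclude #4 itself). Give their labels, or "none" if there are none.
Answer: #5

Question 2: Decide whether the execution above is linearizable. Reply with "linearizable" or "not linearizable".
not linearizable

events 1..3 are fine; event 4 — the response of #2 at time 4 — makes the prefix non-linearizable
the completed operations (2 total) allow one real-time order; the FIFO queue replay rejects it
take #1, #2: step 2 already fails, because #2 dequeue() → empty cannot occur there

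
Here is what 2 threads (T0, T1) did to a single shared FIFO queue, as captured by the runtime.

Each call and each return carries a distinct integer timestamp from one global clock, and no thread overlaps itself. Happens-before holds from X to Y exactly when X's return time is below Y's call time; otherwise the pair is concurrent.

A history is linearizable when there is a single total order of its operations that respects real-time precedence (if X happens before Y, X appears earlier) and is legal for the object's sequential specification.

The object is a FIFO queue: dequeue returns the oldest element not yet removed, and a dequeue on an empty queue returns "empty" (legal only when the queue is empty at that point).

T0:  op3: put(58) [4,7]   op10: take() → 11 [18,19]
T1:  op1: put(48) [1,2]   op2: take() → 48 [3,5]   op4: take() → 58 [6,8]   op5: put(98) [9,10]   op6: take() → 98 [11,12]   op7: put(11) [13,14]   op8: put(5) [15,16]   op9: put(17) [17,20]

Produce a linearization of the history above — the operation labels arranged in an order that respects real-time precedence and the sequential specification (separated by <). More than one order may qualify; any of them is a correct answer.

op1 < op2 < op3 < op4 < op5 < op6 < op7 < op8 < op9 < op10

after step 1 (op1 put(48)): queue <48>
after step 2 (op2 take() → 48): queue <>
after step 3 (op3 put(58)): queue <58>
after step 4 (op4 take() → 58): queue <>
after step 5 (op5 put(98)): queue <98>
after step 6 (op6 take() → 98): queue <>
after step 7 (op7 put(11)): queue <11>
after step 8 (op8 put(5)): queue <11,5>
after step 9 (op9 put(17)): queue <11,5,17>
after step 10 (op10 take() → 11): queue <5,17>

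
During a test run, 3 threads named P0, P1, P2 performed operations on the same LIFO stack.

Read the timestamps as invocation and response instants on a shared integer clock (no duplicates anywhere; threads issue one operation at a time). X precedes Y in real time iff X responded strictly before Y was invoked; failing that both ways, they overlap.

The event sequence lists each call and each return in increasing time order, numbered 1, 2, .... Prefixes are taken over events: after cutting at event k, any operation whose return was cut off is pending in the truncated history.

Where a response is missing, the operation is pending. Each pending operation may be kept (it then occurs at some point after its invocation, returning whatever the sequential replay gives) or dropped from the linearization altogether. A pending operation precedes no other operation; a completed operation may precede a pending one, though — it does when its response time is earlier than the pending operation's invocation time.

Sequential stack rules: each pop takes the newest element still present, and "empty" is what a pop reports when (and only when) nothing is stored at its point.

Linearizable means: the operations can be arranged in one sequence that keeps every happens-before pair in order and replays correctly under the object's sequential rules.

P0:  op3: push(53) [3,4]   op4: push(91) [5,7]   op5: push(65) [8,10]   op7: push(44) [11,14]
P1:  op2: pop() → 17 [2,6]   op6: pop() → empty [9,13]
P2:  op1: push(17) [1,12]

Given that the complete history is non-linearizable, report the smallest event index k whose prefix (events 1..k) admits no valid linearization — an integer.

13

events 1..12 are still linearizable — one witness is op1, op2, op3, op4, op5:
step 1: op1 push(17) — stack <17>
step 2: op2 pop() → 17 — stack <>
step 3: op3 push(53) — stack <53>
step 4: op4 push(91) — stack <53,91>
step 5: op5 push(65) — stack <53,91,65>
adding event 13 (op6 responds at 13) leaves no legal real-time order
every completion of the 1 pending operation (op7) was checked; none linearizes
e.g. op1, op2, op3, op4, op5, op6 (pending dropped): illegal at step 6, since op6 pop() → empty cannot apply there
e.g. op1, op2, op3, op4, op6, op5 (pending dropped): illegal at step 5, since op6 pop() → empty cannot apply there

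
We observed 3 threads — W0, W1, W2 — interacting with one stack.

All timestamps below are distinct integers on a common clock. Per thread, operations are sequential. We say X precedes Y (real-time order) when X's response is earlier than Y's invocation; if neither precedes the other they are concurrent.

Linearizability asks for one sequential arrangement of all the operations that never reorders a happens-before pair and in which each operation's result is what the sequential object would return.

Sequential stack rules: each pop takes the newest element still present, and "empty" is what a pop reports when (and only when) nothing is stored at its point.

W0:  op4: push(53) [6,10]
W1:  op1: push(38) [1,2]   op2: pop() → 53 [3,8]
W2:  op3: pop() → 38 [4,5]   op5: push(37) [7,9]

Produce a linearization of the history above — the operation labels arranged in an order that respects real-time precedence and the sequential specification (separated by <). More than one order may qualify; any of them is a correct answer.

op1 < op3 < op4 < op2 < op5

step 1: op1 push(38) — stack <38>
step 2: op3 pop() → 38 — stack <>
step 3: op4 push(53) — stack <53>
step 4: op2 pop() → 53 — stack <>
step 5: op5 push(37) — stack <37>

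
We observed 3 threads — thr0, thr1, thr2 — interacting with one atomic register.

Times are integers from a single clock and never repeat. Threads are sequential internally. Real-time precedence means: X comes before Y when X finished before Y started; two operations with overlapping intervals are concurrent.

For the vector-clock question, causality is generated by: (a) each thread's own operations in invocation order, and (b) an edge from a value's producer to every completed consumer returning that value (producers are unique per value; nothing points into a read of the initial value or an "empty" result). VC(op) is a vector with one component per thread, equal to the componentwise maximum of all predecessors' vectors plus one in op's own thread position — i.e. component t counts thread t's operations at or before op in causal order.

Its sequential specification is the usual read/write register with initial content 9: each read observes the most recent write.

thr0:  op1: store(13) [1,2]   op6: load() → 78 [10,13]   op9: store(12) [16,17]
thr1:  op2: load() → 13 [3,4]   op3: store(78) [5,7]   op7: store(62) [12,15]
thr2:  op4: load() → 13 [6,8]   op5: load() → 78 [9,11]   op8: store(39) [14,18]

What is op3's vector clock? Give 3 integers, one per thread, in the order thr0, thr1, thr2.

no predecessors for op1 (invoked 1): thr0 increments from zero → (1, 0, 0)
from VC(op1)=(1, 0, 0), op4 (invoked 6) maxes components and bumps thr2 → (1, 0, 1)
from VC(op1)=(1, 0, 0), op2 (invoked 3) maxes components and bumps thr1 → (1, 1, 0)
from VC(op2)=(1, 1, 0), op3 (invoked 5) maxes components and bumps thr1 → (1, 2, 0)
from VC(op3)=(1, 2, 0), op7 (invoked 12) maxes components and bumps thr1 → (1, 3, 0)
from VC(op1)=(1, 0, 0), VC(op3)=(1, 2, 0), op6 (invoked 10) maxes components and bumps thr0 → (2, 2, 0)
from VC(op3)=(1, 2, 0), VC(op4)=(1, 0, 1), op5 (invoked 9) maxes components and bumps thr2 → (1, 2, 2)
from VC(op6)=(2, 2, 0), op9 (invoked 16) maxes components and bumps thr0 → (3, 2, 0)
from VC(op5)=(1, 2, 2), op8 (invoked 14) maxes components and bumps thr2 → (1, 2, 3)
target: VC(op3) = (1, 2, 0)

(1, 2, 0)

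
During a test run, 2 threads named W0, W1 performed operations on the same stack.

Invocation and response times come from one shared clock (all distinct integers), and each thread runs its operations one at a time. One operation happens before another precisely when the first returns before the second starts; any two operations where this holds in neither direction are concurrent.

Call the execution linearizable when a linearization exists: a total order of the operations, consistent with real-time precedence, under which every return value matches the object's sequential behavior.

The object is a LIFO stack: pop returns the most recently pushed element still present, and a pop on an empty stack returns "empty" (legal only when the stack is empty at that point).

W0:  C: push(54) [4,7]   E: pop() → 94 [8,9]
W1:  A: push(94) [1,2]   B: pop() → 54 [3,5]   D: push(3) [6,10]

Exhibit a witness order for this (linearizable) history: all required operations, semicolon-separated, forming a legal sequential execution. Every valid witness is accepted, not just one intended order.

after step 1 (A push(94)): stack <94>
after step 2 (C push(54)): stack <94,54>
after step 3 (B pop() → 54): stack <94>
after step 4 (E pop() → 94): stack <>
after step 5 (D push(3)): stack <3>

A; C; B; E; D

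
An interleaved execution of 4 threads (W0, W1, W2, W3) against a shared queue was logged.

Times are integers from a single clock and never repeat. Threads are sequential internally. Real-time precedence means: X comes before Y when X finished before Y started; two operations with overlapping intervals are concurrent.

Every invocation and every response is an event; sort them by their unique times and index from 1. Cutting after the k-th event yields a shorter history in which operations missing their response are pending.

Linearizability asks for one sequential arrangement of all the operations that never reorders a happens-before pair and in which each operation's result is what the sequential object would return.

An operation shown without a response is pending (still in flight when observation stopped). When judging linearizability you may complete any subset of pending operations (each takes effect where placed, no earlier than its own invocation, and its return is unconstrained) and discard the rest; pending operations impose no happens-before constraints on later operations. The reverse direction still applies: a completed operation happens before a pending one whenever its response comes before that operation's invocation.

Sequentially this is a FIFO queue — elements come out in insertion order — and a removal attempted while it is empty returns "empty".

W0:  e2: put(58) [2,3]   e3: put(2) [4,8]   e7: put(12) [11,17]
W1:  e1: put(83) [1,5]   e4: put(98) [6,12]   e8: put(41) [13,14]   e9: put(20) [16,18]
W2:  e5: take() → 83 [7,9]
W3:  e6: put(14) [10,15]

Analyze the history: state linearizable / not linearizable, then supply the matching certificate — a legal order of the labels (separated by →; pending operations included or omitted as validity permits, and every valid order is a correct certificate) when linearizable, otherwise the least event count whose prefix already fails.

linearizable — witness: e1 → e2 → e3 → e4 → e5 → e6 → e7 → e8 → e9

step 1: e1 put(83) — queue <83>
step 2: e2 put(58) — queue <83,58>
step 3: e3 put(2) — queue <83,58,2>
step 4: e4 put(98) — queue <83,58,2,98>
step 5: e5 take() → 83 — queue <58,2,98>
step 6: e6 put(14) — queue <58,2,98,14>
step 7: e7 put(12) — queue <58,2,98,14,12>
step 8: e8 put(41) — queue <58,2,98,14,12,41>
step 9: e9 put(20) — queue <58,2,98,14,12,41,20>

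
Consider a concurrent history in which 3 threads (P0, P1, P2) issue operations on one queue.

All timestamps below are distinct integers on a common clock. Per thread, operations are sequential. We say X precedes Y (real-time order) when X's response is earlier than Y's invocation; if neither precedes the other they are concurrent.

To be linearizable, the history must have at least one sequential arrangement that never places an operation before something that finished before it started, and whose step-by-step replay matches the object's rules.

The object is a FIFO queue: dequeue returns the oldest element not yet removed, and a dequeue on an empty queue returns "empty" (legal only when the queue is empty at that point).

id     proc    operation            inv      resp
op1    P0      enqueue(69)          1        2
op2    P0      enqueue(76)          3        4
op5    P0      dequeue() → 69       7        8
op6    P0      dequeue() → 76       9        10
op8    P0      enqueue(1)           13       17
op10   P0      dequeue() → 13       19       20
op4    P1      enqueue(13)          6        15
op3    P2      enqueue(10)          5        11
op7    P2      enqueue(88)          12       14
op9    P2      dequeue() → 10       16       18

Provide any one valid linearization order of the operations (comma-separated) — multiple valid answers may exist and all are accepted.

op1, op2, op3, op4, op5, op6, op7, op8, op9, op10

step 1: op1 enqueue(69) — queue <69>
step 2: op2 enqueue(76) — queue <69,76>
step 3: op3 enqueue(10) — queue <69,76,10>
step 4: op4 enqueue(13) — queue <69,76,10,13>
step 5: op5 dequeue() → 69 — queue <76,10,13>
step 6: op6 dequeue() → 76 — queue <10,13>
step 7: op7 enqueue(88) — queue <10,13,88>
step 8: op8 enqueue(1) — queue <10,13,88,1>
step 9: op9 dequeue() → 10 — queue <13,88,1>
step 10: op10 dequeue() → 13 — queue <88,1>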